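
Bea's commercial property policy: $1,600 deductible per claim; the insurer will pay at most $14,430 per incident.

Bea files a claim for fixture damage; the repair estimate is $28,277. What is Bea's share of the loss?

Less the $1,600 deductible: $28,277 − $1,600 = $26,677.
The $14,430 per-incident cap binds; insurer pays $14,430.
Out of pocket: $28,277 − $14,430 = $13,847.

$13,847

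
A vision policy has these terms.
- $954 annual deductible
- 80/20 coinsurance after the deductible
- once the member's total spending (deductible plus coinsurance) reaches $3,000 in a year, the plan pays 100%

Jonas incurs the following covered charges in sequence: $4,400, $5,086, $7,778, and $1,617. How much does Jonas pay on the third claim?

$339.60

#1 ($4,400): deductible takes $954, $3,446 remains; 20% of $3,446 = $689.20. Member owes $1,643.20 (running OOP $1,643.20).
#2 ($5,086): deductible already satisfied, so member's share is 20% × $5,086 = $1,017.20. Cost to member: $1,017.20. OOP to date $2,660.40.
#3 ($7,778): 20% coinsurance on $7,778 = $1,555.60. That would push OOP to $4,216, over the $3,000 cap, so member pays $3,000 − $2,660.40 = $339.60.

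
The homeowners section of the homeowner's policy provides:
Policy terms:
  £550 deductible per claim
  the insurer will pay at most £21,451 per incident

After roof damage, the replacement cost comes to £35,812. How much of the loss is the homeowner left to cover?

After the deductible, £35,812 − £550 = £35,262 remains.
Since £35,262 > £21,451, the payout is capped at £21,451.
The homeowner bears the rest of the original loss: £35,812 − £21,451 = £14,361.

£14,361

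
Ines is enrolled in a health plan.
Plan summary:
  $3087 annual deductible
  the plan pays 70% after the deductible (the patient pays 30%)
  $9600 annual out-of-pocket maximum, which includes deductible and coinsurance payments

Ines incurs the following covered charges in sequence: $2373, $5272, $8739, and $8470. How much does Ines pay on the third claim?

Bill 1, $2373: fully absorbed by the deductible. Patient owes $2373 (running OOP $2373).
Bill 2, $5272: $714 to deductible, leaving $4558; patient's 30% is $1367.40. Patient pays $2081.40; OOP now $4454.40.
Bill 3, $8739: 30% coinsurance on $8739 = $2621.70. Cost to patient: $2621.70. OOP to date $7076.10.

$2621.70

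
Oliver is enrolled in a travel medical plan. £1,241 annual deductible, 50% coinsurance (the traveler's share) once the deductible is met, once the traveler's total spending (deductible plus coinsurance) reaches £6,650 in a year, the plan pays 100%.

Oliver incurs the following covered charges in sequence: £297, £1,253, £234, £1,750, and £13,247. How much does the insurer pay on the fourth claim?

£875

Claim 1 — £297: fully absorbed by the deductible. Traveler pays £297; OOP now £297. Insurer: £297 − £297 = £0.
Claim 2 — £1,253: deductible takes £944, £309 remains; 50% of £309 = £154.50. Cost to traveler: £1,098.50. OOP to date £1,395.50. Plan pays £1,253 − £1,098.50 = £154.50.
Claim 3 — £234: deductible met; 50% of £234 = £117. Traveler owes £117 (running OOP £1,512.50). Insurer: £234 − £117 = £117.
Claim 4 — £1,750: 50% coinsurance on £1,750 = £875. Cost to traveler: £875. OOP to date £2,387.50. Insurer: £1,750 − £875 = £875.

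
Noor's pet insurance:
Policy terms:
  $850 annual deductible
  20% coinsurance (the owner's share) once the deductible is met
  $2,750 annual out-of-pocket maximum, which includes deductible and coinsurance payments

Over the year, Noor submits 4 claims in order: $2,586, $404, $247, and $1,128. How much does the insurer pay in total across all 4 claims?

Claim 1 — $2,586: $850 finishes the deductible; $1,736 goes to coinsurance; coinsurance $1,736 × 20% = $347.20. Owner pays $1,197.20; OOP now $1,197.20. Insurer: $2,586 − $1,197.20 = $1,388.80.
Claim 2 — $404: deductible met; 20% of $404 = $80.80. Owner pays $80.80; OOP now $1,278. Plan pays $404 − $80.80 = $323.20.
Claim 3 — $247: deductible met; 20% of $247 = $49.40. Cost to owner: $49.40. OOP to date $1,327.40. Insurer: $247 − $49.40 = $197.60.
Claim 4 — $1,128: deductible already satisfied, so owner's share is 20% × $1,128 = $225.60. Owner pays $225.60; OOP now $1,553. Insurer: $1,128 − $225.60 = $902.40.
Insurer total = bills − owner's total = $4,365 − $1,553 = $2,812.

$2,812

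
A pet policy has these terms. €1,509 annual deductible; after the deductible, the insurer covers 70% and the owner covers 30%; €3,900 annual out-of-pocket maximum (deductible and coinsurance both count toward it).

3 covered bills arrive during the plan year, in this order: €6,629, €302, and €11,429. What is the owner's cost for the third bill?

€764.40

Claim 1 — €6,629: €1,509 finishes the deductible; €5,120 goes to coinsurance; 30% of €5,120 = €1,536. Owner pays €3,045; OOP now €3,045.
Claim 2 — €302: deductible already satisfied, so owner's share is 30% × €302 = €90.60. Owner pays €90.60; OOP now €3,135.60.
Claim 3 — €11,429: deductible already satisfied, so owner's share is 30% × €11,429 = €3,428.70. OOP would hit €6,564.30 > €3,900, so the cap limits the owner to €3,900 − €3,135.60 = €764.40.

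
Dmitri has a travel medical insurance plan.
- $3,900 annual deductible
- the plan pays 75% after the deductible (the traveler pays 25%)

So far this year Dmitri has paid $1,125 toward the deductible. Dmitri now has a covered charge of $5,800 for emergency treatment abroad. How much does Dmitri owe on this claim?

$3,531.25

$1,125 of the $3,900 deductible is already met, leaving $2,775.
That leaves $5,800 − $2,775 = $3,025 for coinsurance.
25% of $3,025 = $756.25 falls to the traveler.
So the traveler owes $2,775 + $756.25 = $3,531.25.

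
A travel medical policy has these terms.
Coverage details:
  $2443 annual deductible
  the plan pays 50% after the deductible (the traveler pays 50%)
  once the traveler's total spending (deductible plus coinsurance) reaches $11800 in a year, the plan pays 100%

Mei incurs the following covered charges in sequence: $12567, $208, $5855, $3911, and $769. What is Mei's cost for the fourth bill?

#1 ($12567): $2443 finishes the deductible; $10124 goes to coinsurance; coinsurance $10124 × 50% = $5062. Traveler owes $7505 (running OOP $7505).
#2 ($208): 50% coinsurance on $208 = $104. Traveler pays $104; OOP now $7609.
#3 ($5855): deductible met; 50% of $5855 = $2927.50. Traveler pays $2927.50; OOP now $10536.50.
#4 ($3911): deductible already satisfied, so traveler's share is 50% × $3911 = $1955.50. Adding that to $10536.50 gives $12492, past the $11800 cap; traveler pays only $11800 − $10536.50 = $1263.50.

$1263.50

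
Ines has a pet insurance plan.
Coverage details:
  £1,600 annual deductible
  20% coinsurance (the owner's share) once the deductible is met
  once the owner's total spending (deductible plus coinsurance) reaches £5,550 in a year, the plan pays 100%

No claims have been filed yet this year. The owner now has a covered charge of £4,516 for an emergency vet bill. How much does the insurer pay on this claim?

The full £1,600 deductible is still open; £1,600 of this bill applies to it.
After the £1,600 deductible portion, £4,516 − £1,600 = £2,916 is subject to coinsurance.
Coinsurance: £2,916 × 20% = £583.20.
That puts the owner's cost at £1,600 + £583.20 = £2,183.20 before any cap.
Total out-of-pocket so far would be £0 + £2,183.20 = £2,183.20, below the £5,550 cap — no reduction.
Insurer pays the balance: £4,516 − £2,183.20 = £2,332.80.

£2,332.80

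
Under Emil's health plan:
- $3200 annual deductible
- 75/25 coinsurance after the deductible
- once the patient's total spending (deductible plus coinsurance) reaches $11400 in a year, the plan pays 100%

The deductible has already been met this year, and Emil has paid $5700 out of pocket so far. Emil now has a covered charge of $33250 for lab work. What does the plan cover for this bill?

$27550

The deductible is already satisfied, so the full bill goes to coinsurance.
Coinsurance: $33250 × 25% = $8312.50.
That would bring total out-of-pocket to $14012.50, past the $11400 cap. The patient is capped at $11400 − $5700 = $5700 on this claim.
The insurer covers the remainder: $33250 − $5700 = $27550.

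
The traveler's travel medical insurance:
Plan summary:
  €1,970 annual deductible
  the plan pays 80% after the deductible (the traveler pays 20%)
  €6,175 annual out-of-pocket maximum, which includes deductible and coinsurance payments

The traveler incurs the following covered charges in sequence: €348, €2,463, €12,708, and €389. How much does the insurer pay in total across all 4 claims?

€11,150.40

Bill 1, €348: fully absorbed by the deductible. Traveler owes €348 (running OOP €348). Insurer: €348 − €348 = €0.
Bill 2, €2,463: €1,622 to deductible, leaving €841; 20% of €841 = €168.20. Cost to traveler: €1,790.20. OOP to date €2,138.20. Plan pays €2,463 − €1,790.20 = €672.80.
Bill 3, €12,708: deductible already satisfied, so traveler's share is 20% × €12,708 = €2,541.60. Traveler owes €2,541.60 (running OOP €4,679.80). Insurer: €12,708 − €2,541.60 = €10,166.40.
Bill 4, €389: deductible met; 20% of €389 = €77.80. Traveler owes €77.80 (running OOP €4,757.60). Plan pays €389 − €77.80 = €311.20.
Insurer total = bills − traveler's total = €15,908 − €4,757.60 = €11,150.40.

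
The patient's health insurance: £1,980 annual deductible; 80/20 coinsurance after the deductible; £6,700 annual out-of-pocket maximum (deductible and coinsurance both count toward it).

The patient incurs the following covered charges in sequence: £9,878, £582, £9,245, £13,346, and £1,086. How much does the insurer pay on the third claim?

£7,396

Claim 1 — £9,878: £1,980 finishes the deductible; £7,898 goes to coinsurance; 20% of £7,898 = £1,579.60. Patient owes £3,559.60 (running OOP £3,559.60). Plan pays £9,878 − £3,559.60 = £6,318.40.
Claim 2 — £582: deductible already satisfied, so patient's share is 20% × £582 = £116.40. Patient owes £116.40 (running OOP £3,676). Insurer: £582 − £116.40 = £465.60.
Claim 3 — £9,245: deductible already satisfied, so patient's share is 20% × £9,245 = £1,849. Cost to patient: £1,849. OOP to date £5,525. Plan pays £9,245 − £1,849 = £7,396.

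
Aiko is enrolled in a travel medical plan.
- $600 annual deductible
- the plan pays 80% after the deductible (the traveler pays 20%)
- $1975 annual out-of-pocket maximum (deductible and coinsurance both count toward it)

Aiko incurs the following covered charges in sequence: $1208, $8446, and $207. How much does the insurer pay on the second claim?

$7192.60

Claim 1 ($1208): $600 to deductible, leaving $608; traveler's 20% is $121.60. Cost to traveler: $721.60. OOP to date $721.60. Plan pays $1208 − $721.60 = $486.40.
Claim 2 ($8446): deductible already satisfied, so traveler's share is 20% × $8446 = $1689.20. That would push OOP to $2410.80, over the $1975 cap, so traveler pays $1975 − $721.60 = $1253.40. Plan pays $8446 − $1253.40 = $7192.60.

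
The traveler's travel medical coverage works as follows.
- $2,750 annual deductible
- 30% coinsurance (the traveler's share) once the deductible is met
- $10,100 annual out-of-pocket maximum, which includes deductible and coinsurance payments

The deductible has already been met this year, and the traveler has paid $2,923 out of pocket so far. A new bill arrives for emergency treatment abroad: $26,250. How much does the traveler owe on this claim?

$7,177

The deductible is already satisfied, so the full bill goes to coinsurance.
Coinsurance: $26,250 × 30% = $7,875.
Year-to-date out-of-pocket would reach $2,923 + $7,875 = $10,798, above the $10,100 maximum, so the traveler pays only $10,100 − $2,923 = $7,177.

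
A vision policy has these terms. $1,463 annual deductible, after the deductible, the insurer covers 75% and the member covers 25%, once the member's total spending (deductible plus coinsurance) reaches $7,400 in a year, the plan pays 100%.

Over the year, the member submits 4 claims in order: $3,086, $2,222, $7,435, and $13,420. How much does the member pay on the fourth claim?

Claim 1 — $3,086: $1,463 finishes the deductible; $1,623 goes to coinsurance; member's 25% is $405.75. Cost to member: $1,868.75. OOP to date $1,868.75.
Claim 2 — $2,222: deductible met; 25% of $2,222 = $555.50. Member pays $555.50; OOP now $2,424.25.
Claim 3 — $7,435: deductible already satisfied, so member's share is 25% × $7,435 = $1,858.75. Cost to member: $1,858.75. OOP to date $4,283.
Claim 4 — $13,420: deductible already satisfied, so member's share is 25% × $13,420 = $3,355. OOP would hit $7,638 > $7,400, so the cap limits the member to $7,400 − $4,283 = $3,117.

$3,117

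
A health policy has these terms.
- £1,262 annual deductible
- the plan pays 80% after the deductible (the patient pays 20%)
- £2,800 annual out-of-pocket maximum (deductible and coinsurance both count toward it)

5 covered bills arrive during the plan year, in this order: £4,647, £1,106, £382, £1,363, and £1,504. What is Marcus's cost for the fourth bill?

Bill 1, £4,647: £1,262 finishes the deductible; £3,385 goes to coinsurance; coinsurance £3,385 × 20% = £677. Patient pays £1,939; OOP now £1,939.
Bill 2, £1,106: 20% coinsurance on £1,106 = £221.20. Patient owes £221.20 (running OOP £2,160.20).
Bill 3, £382: deductible already satisfied, so patient's share is 20% × £382 = £76.40. Cost to patient: £76.40. OOP to date £2,236.60.
Bill 4, £1,363: deductible already satisfied, so patient's share is 20% × £1,363 = £272.60. Cost to patient: £272.60. OOP to date £2,509.20.

£272.60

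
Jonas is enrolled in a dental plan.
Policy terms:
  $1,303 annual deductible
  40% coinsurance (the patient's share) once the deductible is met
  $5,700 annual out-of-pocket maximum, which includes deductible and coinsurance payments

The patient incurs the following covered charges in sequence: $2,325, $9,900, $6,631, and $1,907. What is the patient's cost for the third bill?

$28.20

Claim 1 — $2,325: $1,303 to deductible, leaving $1,022; 40% of $1,022 = $408.80. Patient pays $1,711.80; OOP now $1,711.80.
Claim 2 — $9,900: deductible already satisfied, so patient's share is 40% × $9,900 = $3,960. Patient pays $3,960; OOP now $5,671.80.
Claim 3 — $6,631: deductible already satisfied, so patient's share is 40% × $6,631 = $2,652.40. That would push OOP to $8,324.20, over the $5,700 cap, so patient pays $5,700 − $5,671.80 = $28.20.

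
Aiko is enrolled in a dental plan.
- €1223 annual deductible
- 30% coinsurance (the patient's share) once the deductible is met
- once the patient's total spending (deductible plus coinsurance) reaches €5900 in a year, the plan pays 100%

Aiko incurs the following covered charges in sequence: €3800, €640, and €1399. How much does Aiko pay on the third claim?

#1 (€3800): deductible takes €1223, €2577 remains; 30% of €2577 = €773.10. Cost to patient: €1996.10. OOP to date €1996.10.
#2 (€640): deductible met; 30% of €640 = €192. Patient owes €192 (running OOP €2188.10).
#3 (€1399): deductible already satisfied, so patient's share is 30% × €1399 = €419.70. Cost to patient: €419.70. OOP to date €2607.80.

€419.70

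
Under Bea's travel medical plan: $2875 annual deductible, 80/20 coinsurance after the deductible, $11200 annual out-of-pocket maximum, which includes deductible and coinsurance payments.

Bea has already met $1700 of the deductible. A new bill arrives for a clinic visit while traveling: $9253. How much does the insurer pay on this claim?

$1700 of the $2875 deductible is already met, leaving $1175.
The remaining $8078 (= $9253 − $1175) moves to coinsurance.
Coinsurance: $8078 × 20% = $1615.60.
So the traveler owes $1175 + $1615.60 = $2790.60 before any cap.
Year-to-date out-of-pocket becomes $1700 + $2790.60 = $4490.60, still under the $11200 maximum, so no cap applies.
Insurer pays the balance: $9253 − $2790.60 = $6462.40.

$6462.40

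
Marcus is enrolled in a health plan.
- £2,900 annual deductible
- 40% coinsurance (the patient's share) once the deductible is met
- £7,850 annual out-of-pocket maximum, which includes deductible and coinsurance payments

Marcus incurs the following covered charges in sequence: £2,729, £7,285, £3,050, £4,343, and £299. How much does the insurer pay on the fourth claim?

Claim 1 — £2,729: entire amount goes to the deductible. Patient pays £2,729; OOP now £2,729. Insurer: £2,729 − £2,729 = £0.
Claim 2 — £7,285: deductible takes £171, £7,114 remains; patient's 40% is £2,845.60. Patient owes £3,016.60 (running OOP £5,745.60). Insurer: £7,285 − £3,016.60 = £4,268.40.
Claim 3 — £3,050: 40% coinsurance on £3,050 = £1,220. Patient owes £1,220 (running OOP £6,965.60). Plan pays £3,050 − £1,220 = £1,830.
Claim 4 — £4,343: deductible met; 40% of £4,343 = £1,737.20. Adding that to £6,965.60 gives £8,702.80, past the £7,850 cap; patient pays only £7,850 − £6,965.60 = £884.40. Plan pays £4,343 − £884.40 = £3,458.60.

£3,458.60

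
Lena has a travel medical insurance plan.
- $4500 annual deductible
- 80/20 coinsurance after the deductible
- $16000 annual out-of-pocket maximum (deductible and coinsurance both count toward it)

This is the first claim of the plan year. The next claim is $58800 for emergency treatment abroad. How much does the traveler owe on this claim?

Nothing has been paid toward the $4500 deductible, so the first $4500 of this charge is applied there.
After the $4500 deductible portion, $58800 − $4500 = $54300 is subject to coinsurance.
20% of $54300 = $10860 falls to the traveler.
That puts the traveler's cost at $4500 + $10860 = $15360 before any cap.
Total out-of-pocket so far would be $0 + $15360 = $15360, below the $16000 cap — no reduction.

$15360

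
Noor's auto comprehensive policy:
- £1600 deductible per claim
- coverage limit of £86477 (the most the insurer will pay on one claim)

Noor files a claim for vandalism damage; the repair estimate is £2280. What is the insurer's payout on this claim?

£680

After the deductible, £2280 − £1600 = £680 remains.
That's under the £86477 cap, so the insurer reimburses the full £680.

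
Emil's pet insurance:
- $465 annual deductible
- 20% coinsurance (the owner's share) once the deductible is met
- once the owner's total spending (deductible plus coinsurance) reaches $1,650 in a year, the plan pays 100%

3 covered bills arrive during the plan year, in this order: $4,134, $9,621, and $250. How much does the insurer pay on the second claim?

$9,169.80

#1 ($4,134): deductible takes $465, $3,669 remains; coinsurance $3,669 × 20% = $733.80. Owner pays $1,198.80; OOP now $1,198.80. Insurer: $4,134 − $1,198.80 = $2,935.20.
#2 ($9,621): deductible met; 20% of $9,621 = $1,924.20. That would push OOP to $3,123, over the $1,650 cap, so owner pays $1,650 − $1,198.80 = $451.20. Insurer: $9,621 − $451.20 = $9,169.80.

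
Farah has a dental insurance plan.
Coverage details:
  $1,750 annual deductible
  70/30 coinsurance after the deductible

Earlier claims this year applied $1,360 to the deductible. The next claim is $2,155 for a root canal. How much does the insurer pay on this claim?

Remaining deductible: $1,750 − $1,360 = $390.
That leaves $2,155 − $390 = $1,765 for coinsurance.
30% of $1,765 = $529.50 falls to the patient.
Patient responsibility: $390 + $529.50 = $919.50.
The insurer covers the remainder: $2,155 − $919.50 = $1,235.50.

$1,235.50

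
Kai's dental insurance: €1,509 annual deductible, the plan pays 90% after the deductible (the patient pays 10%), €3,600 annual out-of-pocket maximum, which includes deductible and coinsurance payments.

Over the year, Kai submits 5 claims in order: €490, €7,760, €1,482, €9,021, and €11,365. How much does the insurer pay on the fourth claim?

Claim 1 (€490): fully absorbed by the deductible. Patient pays €490; OOP now €490. Insurer: €490 − €490 = €0.
Claim 2 (€7,760): €1,019 to deductible, leaving €6,741; 10% of €6,741 = €674.10. Patient owes €1,693.10 (running OOP €2,183.10). Plan pays €7,760 − €1,693.10 = €6,066.90.
Claim 3 (€1,482): 10% coinsurance on €1,482 = €148.20. Cost to patient: €148.20. OOP to date €2,331.30. Insurer: €1,482 − €148.20 = €1,333.80.
Claim 4 (€9,021): deductible already satisfied, so patient's share is 10% × €9,021 = €902.10. Patient pays €902.10; OOP now €3,233.40. Plan pays €9,021 − €902.10 = €8,118.90.

€8,118.90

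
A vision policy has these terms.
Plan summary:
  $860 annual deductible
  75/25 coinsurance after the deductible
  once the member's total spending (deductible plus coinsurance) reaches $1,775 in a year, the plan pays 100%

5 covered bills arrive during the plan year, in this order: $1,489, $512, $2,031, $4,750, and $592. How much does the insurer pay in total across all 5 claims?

#1 ($1,489): $860 finishes the deductible; $629 goes to coinsurance; member's 25% is $157.25. Member owes $1,017.25 (running OOP $1,017.25). Insurer: $1,489 − $1,017.25 = $471.75.
#2 ($512): deductible met; 25% of $512 = $128. Cost to member: $128. OOP to date $1,145.25. Insurer: $512 − $128 = $384.
#3 ($2,031): 25% coinsurance on $2,031 = $507.75. Member owes $507.75 (running OOP $1,653). Plan pays $2,031 − $507.75 = $1,523.25.
#4 ($4,750): deductible met; 25% of $4,750 = $1,187.50. That would push OOP to $2,840.50, over the $1,775 cap, so member pays $1,775 − $1,653 = $122. Plan pays $4,750 − $122 = $4,628.
#5 ($592): deductible met; 25% of $592 = $148. OOP would hit $1,923 > $1,775, so the cap limits the member to $1,775 − $1,775 = $0. Insurer: $592 − $0 = $592.
Insurer total: $471.75 + $384 + $1,523.25 + $4,628 + $592 = $7,599.

$7,599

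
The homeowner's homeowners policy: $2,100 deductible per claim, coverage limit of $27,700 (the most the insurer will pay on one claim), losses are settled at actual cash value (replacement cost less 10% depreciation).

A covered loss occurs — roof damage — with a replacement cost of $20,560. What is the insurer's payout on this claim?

At 10% depreciation, ACV = $20,560 − $2,056 = $18,504.
Less the $2,100 deductible: $18,504 − $2,100 = $16,404.
That's under the $27,700 cap, so the insurer reimburses the full $16,404.

$16,404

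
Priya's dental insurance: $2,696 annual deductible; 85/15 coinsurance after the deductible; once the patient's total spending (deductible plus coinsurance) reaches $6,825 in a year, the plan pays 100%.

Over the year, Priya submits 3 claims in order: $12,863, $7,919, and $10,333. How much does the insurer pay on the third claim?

$8,916.90

#1 ($12,863): deductible takes $2,696, $10,167 remains; coinsurance $10,167 × 15% = $1,525.05. Patient owes $4,221.05 (running OOP $4,221.05). Plan pays $12,863 − $4,221.05 = $8,641.95.
#2 ($7,919): deductible met; 15% of $7,919 = $1,187.85. Cost to patient: $1,187.85. OOP to date $5,408.90. Insurer: $7,919 − $1,187.85 = $6,731.15.
#3 ($10,333): deductible already satisfied, so patient's share is 15% × $10,333 = $1,549.95. Adding that to $5,408.90 gives $6,958.85, past the $6,825 cap; patient pays only $6,825 − $5,408.90 = $1,416.10. Plan pays $10,333 − $1,416.10 = $8,916.90.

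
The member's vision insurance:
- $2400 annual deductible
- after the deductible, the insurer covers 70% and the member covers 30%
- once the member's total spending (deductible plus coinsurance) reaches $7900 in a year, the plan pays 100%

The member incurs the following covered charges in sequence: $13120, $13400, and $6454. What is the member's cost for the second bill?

Bill 1, $13120: $2400 to deductible, leaving $10720; 30% of $10720 = $3216. Member pays $5616; OOP now $5616.
Bill 2, $13400: deductible already satisfied, so member's share is 30% × $13400 = $4020. Adding that to $5616 gives $9636, past the $7900 cap; member pays only $7900 − $5616 = $2284.

$2284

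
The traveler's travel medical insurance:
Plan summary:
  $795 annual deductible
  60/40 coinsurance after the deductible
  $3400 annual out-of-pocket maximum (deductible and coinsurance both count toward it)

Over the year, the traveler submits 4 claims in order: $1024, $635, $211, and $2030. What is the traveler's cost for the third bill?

Claim 1 ($1024): deductible takes $795, $229 remains; coinsurance $229 × 40% = $91.60. Traveler owes $886.60 (running OOP $886.60).
Claim 2 ($635): 40% coinsurance on $635 = $254. Cost to traveler: $254. OOP to date $1140.60.
Claim 3 ($211): deductible met; 40% of $211 = $84.40. Traveler owes $84.40 (running OOP $1225).

$84.40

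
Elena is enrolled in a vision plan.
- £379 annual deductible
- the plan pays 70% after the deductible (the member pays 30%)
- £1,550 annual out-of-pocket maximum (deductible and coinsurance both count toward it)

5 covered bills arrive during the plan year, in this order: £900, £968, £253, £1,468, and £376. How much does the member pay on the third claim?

£75.90

Bill 1, £900: £379 to deductible, leaving £521; member's 30% is £156.30. Member pays £535.30; OOP now £535.30.
Bill 2, £968: 30% coinsurance on £968 = £290.40. Member owes £290.40 (running OOP £825.70).
Bill 3, £253: deductible already satisfied, so member's share is 30% × £253 = £75.90. Member owes £75.90 (running OOP £901.60).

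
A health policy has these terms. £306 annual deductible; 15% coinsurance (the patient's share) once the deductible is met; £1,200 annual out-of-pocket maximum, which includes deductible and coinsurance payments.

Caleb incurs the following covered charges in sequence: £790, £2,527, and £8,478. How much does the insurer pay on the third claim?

£8,035.65

Claim 1 — £790: £306 finishes the deductible; £484 goes to coinsurance; 15% of £484 = £72.60. Patient pays £378.60; OOP now £378.60. Plan pays £790 − £378.60 = £411.40.
Claim 2 — £2,527: deductible met; 15% of £2,527 = £379.05. Patient pays £379.05; OOP now £757.65. Insurer: £2,527 − £379.05 = £2,147.95.
Claim 3 — £8,478: 15% coinsurance on £8,478 = £1,271.70. OOP would hit £2,029.35 > £1,200, so the cap limits the patient to £1,200 − £757.65 = £442.35. Plan pays £8,478 − £442.35 = £8,035.65.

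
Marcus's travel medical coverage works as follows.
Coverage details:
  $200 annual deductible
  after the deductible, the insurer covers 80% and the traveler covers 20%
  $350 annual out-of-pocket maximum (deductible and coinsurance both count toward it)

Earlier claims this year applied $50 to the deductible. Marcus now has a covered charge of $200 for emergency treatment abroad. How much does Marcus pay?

$160

Remaining deductible: $200 − $50 = $150.
The remaining $50 (= $200 − $150) moves to coinsurance.
20% of $50 = $10 falls to the traveler.
Traveler responsibility before any cap: $150 + $10 = $160.
Total out-of-pocket so far would be $50 + $160 = $210, below the $350 cap — no reduction.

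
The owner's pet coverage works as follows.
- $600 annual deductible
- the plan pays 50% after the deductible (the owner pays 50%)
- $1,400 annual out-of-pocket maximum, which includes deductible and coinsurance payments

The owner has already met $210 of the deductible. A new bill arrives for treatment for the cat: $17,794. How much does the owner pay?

$1,190

$210 of the $600 deductible is already met, leaving $390.
The remaining $17,404 (= $17,794 − $390) moves to coinsurance.
Owner's 50% share of $17,404 is $8,702.
That puts the owner's cost at $390 + $8,702 = $9,092 before any cap.
Adding $9,092 to the $210 already spent would give $9,302, which exceeds the $1,400 cap; the owner pays just $1,400 − $210 = $1,190.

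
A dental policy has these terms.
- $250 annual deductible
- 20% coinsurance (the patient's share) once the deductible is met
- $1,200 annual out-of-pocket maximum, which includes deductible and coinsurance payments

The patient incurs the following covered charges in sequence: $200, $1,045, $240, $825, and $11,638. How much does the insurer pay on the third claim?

$192

#1 ($200): all of it applies to the deductible. Patient owes $200 (running OOP $200). Plan pays $200 − $200 = $0.
#2 ($1,045): $50 finishes the deductible; $995 goes to coinsurance; patient's 20% is $199. Patient pays $249; OOP now $449. Plan pays $1,045 − $249 = $796.
#3 ($240): deductible met; 20% of $240 = $48. Cost to patient: $48. OOP to date $497. Insurer: $240 − $48 = $192.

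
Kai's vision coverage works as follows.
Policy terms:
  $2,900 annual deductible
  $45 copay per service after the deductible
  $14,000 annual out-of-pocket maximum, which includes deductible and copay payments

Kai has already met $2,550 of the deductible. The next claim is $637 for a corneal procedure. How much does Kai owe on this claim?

$395

$2,550 of the $2,900 deductible is already met, leaving $350.
After the $350 deductible portion, $637 − $350 = $287 is subject to the copay.
Copay on this service: $45.
Member responsibility before any cap: $350 + $45 = $395.
Cumulative spending $2,550 + $395 = $2,945 stays under the $14,000 maximum.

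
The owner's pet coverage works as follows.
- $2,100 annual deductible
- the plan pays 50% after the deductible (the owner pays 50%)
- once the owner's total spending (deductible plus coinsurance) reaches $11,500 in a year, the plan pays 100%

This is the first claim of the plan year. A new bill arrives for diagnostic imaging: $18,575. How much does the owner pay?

$10,337.50

Nothing has been paid toward the $2,100 deductible, so the first $2,100 of this charge is applied there.
After the $2,100 deductible portion, $18,575 − $2,100 = $16,475 is subject to coinsurance.
Owner's 50% share of $16,475 is $8,237.50.
Owner responsibility before any cap: $2,100 + $8,237.50 = $10,337.50.
Year-to-date out-of-pocket becomes $0 + $10,337.50 = $10,337.50, still under the $11,500 maximum, so no cap applies.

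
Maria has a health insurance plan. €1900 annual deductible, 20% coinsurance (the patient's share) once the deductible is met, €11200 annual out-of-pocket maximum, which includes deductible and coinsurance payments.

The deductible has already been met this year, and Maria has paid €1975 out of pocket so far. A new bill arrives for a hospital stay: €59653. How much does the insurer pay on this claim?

€50428

The deductible is already satisfied, so the full bill goes to coinsurance.
20% of €59653 = €11930.60 falls to the patient.
Year-to-date out-of-pocket would reach €1975 + €11930.60 = €13905.60, above the €11200 maximum, so the patient pays only €11200 − €1975 = €9225.
Insurer pays the balance: €59653 − €9225 = €50428.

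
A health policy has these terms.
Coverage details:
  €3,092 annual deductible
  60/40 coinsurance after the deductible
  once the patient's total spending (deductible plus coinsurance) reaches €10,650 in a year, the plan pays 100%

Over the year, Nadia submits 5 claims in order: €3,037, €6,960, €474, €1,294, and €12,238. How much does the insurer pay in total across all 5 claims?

€13,353

Claim 1 (€3,037): all of it applies to the deductible. Cost to patient: €3,037. OOP to date €3,037. Insurer: €3,037 − €3,037 = €0.
Claim 2 (€6,960): deductible takes €55, €6,905 remains; patient's 40% is €2,762. Patient pays €2,817; OOP now €5,854. Insurer: €6,960 − €2,817 = €4,143.
Claim 3 (€474): deductible already satisfied, so patient's share is 40% × €474 = €189.60. Patient owes €189.60 (running OOP €6,043.60). Insurer: €474 − €189.60 = €284.40.
Claim 4 (€1,294): 40% coinsurance on €1,294 = €517.60. Cost to patient: €517.60. OOP to date €6,561.20. Insurer: €1,294 − €517.60 = €776.40.
Claim 5 (€12,238): deductible met; 40% of €12,238 = €4,895.20. Adding that to €6,561.20 gives €11,456.40, past the €10,650 cap; patient pays only €10,650 − €6,561.20 = €4,088.80. Plan pays €12,238 − €4,088.80 = €8,149.20.
Insurer total = bills − patient's total = €24,003 − €10,650 = €13,353.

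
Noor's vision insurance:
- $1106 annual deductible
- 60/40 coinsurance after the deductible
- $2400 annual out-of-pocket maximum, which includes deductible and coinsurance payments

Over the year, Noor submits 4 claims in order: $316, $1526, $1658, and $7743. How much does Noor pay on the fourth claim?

$336.40

#1 ($316): entire amount goes to the deductible. Cost to member: $316. OOP to date $316.
#2 ($1526): $790 to deductible, leaving $736; 40% of $736 = $294.40. Member owes $1084.40 (running OOP $1400.40).
#3 ($1658): deductible met; 40% of $1658 = $663.20. Member pays $663.20; OOP now $2063.60.
#4 ($7743): 40% coinsurance on $7743 = $3097.20. Adding that to $2063.60 gives $5160.80, past the $2400 cap; member pays only $2400 − $2063.60 = $336.40.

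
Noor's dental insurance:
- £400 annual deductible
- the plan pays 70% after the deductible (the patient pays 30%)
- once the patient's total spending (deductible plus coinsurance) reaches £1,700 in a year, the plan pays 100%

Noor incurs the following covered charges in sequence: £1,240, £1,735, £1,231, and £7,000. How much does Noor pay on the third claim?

Bill 1, £1,240: £400 finishes the deductible; £840 goes to coinsurance; 30% of £840 = £252. Patient pays £652; OOP now £652.
Bill 2, £1,735: deductible already satisfied, so patient's share is 30% × £1,735 = £520.50. Patient owes £520.50 (running OOP £1,172.50).
Bill 3, £1,231: deductible met; 30% of £1,231 = £369.30. Cost to patient: £369.30. OOP to date £1,541.80.

£369.30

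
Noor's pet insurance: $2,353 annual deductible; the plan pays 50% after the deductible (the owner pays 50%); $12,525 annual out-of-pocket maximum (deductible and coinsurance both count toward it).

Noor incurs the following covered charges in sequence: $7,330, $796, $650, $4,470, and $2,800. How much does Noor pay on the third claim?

$325

#1 ($7,330): $2,353 to deductible, leaving $4,977; 50% of $4,977 = $2,488.50. Cost to owner: $4,841.50. OOP to date $4,841.50.
#2 ($796): deductible already satisfied, so owner's share is 50% × $796 = $398. Owner pays $398; OOP now $5,239.50.
#3 ($650): deductible already satisfied, so owner's share is 50% × $650 = $325. Owner pays $325; OOP now $5,564.50.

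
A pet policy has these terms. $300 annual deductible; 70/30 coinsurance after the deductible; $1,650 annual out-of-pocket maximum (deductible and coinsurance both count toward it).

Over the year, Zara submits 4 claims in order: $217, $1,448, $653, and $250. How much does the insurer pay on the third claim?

$457.10

Claim 1 — $217: entire amount goes to the deductible. Owner pays $217; OOP now $217. Insurer: $217 − $217 = $0.
Claim 2 — $1,448: $83 finishes the deductible; $1,365 goes to coinsurance; owner's 30% is $409.50. Owner pays $492.50; OOP now $709.50. Plan pays $1,448 − $492.50 = $955.50.
Claim 3 — $653: 30% coinsurance on $653 = $195.90. Owner owes $195.90 (running OOP $905.40). Insurer: $653 − $195.90 = $457.10.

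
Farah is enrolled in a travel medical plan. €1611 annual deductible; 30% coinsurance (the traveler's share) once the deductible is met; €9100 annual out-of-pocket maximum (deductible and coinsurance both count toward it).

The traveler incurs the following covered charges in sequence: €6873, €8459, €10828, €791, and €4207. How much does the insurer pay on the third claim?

€7579.60

Claim 1 — €6873: €1611 finishes the deductible; €5262 goes to coinsurance; 30% of €5262 = €1578.60. Traveler owes €3189.60 (running OOP €3189.60). Plan pays €6873 − €3189.60 = €3683.40.
Claim 2 — €8459: deductible met; 30% of €8459 = €2537.70. Traveler owes €2537.70 (running OOP €5727.30). Insurer: €8459 − €2537.70 = €5921.30.
Claim 3 — €10828: deductible met; 30% of €10828 = €3248.40. Cost to traveler: €3248.40. OOP to date €8975.70. Plan pays €10828 − €3248.40 = €7579.60.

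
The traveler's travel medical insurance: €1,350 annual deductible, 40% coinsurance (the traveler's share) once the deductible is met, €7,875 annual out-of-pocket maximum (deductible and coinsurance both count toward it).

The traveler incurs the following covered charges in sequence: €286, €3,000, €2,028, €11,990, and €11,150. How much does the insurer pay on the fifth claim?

Claim 1 (€286): entire amount goes to the deductible. Cost to traveler: €286. OOP to date €286. Plan pays €286 − €286 = €0.
Claim 2 (€3,000): €1,064 to deductible, leaving €1,936; coinsurance €1,936 × 40% = €774.40. Cost to traveler: €1,838.40. OOP to date €2,124.40. Plan pays €3,000 − €1,838.40 = €1,161.60.
Claim 3 (€2,028): deductible already satisfied, so traveler's share is 40% × €2,028 = €811.20. Traveler pays €811.20; OOP now €2,935.60. Plan pays €2,028 − €811.20 = €1,216.80.
Claim 4 (€11,990): deductible already satisfied, so traveler's share is 40% × €11,990 = €4,796. Traveler pays €4,796; OOP now €7,731.60. Insurer: €11,990 − €4,796 = €7,194.
Claim 5 (€11,150): deductible already satisfied, so traveler's share is 40% × €11,150 = €4,460. OOP would hit €12,191.60 > €7,875, so the cap limits the traveler to €7,875 − €7,731.60 = €143.40. Plan pays €11,150 − €143.40 = €11,006.60.

€11,006.60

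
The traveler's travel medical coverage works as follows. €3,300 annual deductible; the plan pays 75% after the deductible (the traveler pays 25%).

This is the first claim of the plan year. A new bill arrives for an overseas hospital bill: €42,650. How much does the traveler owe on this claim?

Nothing has been paid toward the €3,300 deductible, so the first €3,300 of this charge is applied there.
After the €3,300 deductible portion, €42,650 − €3,300 = €39,350 is subject to coinsurance.
Coinsurance: €39,350 × 25% = €9,837.50.
That puts the traveler's cost at €3,300 + €9,837.50 = €13,137.50.

€13,137.50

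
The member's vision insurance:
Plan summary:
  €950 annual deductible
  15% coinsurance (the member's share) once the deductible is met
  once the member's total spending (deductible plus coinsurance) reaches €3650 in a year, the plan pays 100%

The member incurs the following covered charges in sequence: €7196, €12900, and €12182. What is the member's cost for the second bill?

€1763.10

#1 (€7196): deductible takes €950, €6246 remains; 15% of €6246 = €936.90. Cost to member: €1886.90. OOP to date €1886.90.
#2 (€12900): deductible met; 15% of €12900 = €1935. OOP would hit €3821.90 > €3650, so the cap limits the member to €3650 − €1886.90 = €1763.10.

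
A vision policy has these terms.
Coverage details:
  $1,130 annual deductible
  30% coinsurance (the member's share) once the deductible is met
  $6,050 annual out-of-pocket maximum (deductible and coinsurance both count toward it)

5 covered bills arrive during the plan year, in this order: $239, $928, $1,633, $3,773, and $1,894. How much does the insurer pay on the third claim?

$1,143.10

Bill 1, $239: fully absorbed by the deductible. Member pays $239; OOP now $239. Insurer: $239 − $239 = $0.
Bill 2, $928: $891 finishes the deductible; $37 goes to coinsurance; 30% of $37 = $11.10. Member pays $902.10; OOP now $1,141.10. Plan pays $928 − $902.10 = $25.90.
Bill 3, $1,633: 30% coinsurance on $1,633 = $489.90. Cost to member: $489.90. OOP to date $1,631. Plan pays $1,633 − $489.90 = $1,143.10.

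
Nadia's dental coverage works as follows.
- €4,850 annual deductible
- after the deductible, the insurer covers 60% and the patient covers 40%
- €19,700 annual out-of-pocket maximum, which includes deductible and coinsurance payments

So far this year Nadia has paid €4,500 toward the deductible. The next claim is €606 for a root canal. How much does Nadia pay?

Remaining deductible: €4,850 − €4,500 = €350.
The remaining €256 (= €606 − €350) moves to coinsurance.
40% of €256 = €102.40 falls to the patient.
Patient responsibility before any cap: €350 + €102.40 = €452.40.
Total out-of-pocket so far would be €4,500 + €452.40 = €4,952.40, below the €19,700 cap — no reduction.

€452.40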